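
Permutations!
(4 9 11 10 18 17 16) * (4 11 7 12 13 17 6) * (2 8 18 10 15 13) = (2 8 18 6 4 9 7 12)(11 15 13 17 16) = [0, 1, 8, 3, 9, 5, 4, 12, 18, 7, 10, 15, 2, 17, 14, 13, 11, 16, 6]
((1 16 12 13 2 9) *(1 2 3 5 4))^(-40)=(1 12 3 4 16 13 5)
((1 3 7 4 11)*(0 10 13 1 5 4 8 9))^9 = (0 10 13 1 3 7 8 9)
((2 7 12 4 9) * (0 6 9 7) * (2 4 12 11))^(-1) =((12)(0 6 9 4 7 11 2))^(-1) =(12)(0 2 11 7 4 9 6)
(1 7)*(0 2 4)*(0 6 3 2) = [0, 7, 4, 2, 6, 5, 3, 1] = (1 7)(2 4 6 3)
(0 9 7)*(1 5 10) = (0 9 7)(1 5 10) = [9, 5, 2, 3, 4, 10, 6, 0, 8, 7, 1]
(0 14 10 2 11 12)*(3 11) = (0 14 10 2 3 11 12) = [14, 1, 3, 11, 4, 5, 6, 7, 8, 9, 2, 12, 0, 13, 10]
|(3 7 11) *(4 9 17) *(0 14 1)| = |(0 14 1)(3 7 11)(4 9 17)| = 3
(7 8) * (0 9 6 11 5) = (0 9 6 11 5)(7 8) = [9, 1, 2, 3, 4, 0, 11, 8, 7, 6, 10, 5]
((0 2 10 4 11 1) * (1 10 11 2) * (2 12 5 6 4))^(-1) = (0 1)(2 10 11)(4 6 5 12)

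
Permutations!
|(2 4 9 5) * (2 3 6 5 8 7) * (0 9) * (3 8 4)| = 6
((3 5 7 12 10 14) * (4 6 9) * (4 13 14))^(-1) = (3 14 13 9 6 4 10 12 7 5)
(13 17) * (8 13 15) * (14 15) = (8 13 17 14 15) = [0, 1, 2, 3, 4, 5, 6, 7, 13, 9, 10, 11, 12, 17, 15, 8, 16, 14]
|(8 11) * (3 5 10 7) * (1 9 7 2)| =14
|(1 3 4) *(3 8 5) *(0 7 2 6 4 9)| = |(0 7 2 6 4 1 8 5 3 9)| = 10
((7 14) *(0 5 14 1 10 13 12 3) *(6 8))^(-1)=(0 3 12 13 10 1 7 14 5)(6 8)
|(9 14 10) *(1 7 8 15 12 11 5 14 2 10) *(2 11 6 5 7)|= 12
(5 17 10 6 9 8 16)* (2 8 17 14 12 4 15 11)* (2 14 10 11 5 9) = (2 8 16 9 17 11 14 12 4 15 5 10 6) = [0, 1, 8, 3, 15, 10, 2, 7, 16, 17, 6, 14, 4, 13, 12, 5, 9, 11]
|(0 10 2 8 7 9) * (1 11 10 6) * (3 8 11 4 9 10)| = 30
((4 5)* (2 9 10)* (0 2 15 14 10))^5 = (0 9 2)(4 5)(10 14 15)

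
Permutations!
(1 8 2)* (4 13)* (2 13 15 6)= [0, 8, 1, 3, 15, 5, 2, 7, 13, 9, 10, 11, 12, 4, 14, 6]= (1 8 13 4 15 6 2)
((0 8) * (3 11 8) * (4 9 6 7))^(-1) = (0 8 11 3)(4 7 6 9)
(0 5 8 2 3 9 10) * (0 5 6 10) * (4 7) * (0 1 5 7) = (0 6 10 7 4)(1 5 8 2 3 9) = [6, 5, 3, 9, 0, 8, 10, 4, 2, 1, 7]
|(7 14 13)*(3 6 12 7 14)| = 4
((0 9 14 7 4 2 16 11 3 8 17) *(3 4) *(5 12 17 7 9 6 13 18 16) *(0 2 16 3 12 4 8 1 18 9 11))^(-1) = (0 16 4 5 2 17 12 7 8 11 14 9 13 6)(1 3 18) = ((0 6 13 9 14 11 8 7 12 17 2 5 4 16)(1 18 3))^(-1)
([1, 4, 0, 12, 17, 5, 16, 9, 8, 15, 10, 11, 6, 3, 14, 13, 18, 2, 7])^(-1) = [2, 0, 17, 13, 1, 5, 12, 18, 8, 7, 10, 11, 3, 15, 14, 9, 6, 4, 16]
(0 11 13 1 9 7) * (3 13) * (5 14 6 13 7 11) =[5, 9, 2, 7, 4, 14, 13, 0, 8, 11, 10, 3, 12, 1, 6] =(0 5 14 6 13 1 9 11 3 7)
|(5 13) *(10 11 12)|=6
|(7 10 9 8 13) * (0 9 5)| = |(0 9 8 13 7 10 5)| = 7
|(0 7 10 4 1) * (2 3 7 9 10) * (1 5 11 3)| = |(0 9 10 4 5 11 3 7 2 1)| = 10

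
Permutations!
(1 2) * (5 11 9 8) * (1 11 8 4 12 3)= [0, 2, 11, 1, 12, 8, 6, 7, 5, 4, 10, 9, 3]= (1 2 11 9 4 12 3)(5 8)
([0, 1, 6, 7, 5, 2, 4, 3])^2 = [0, 1, 4, 3, 2, 6, 5, 7]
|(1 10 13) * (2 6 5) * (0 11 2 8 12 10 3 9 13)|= |(0 11 2 6 5 8 12 10)(1 3 9 13)|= 8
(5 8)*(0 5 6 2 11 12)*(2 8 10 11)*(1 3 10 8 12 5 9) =(0 9 1 3 10 11 5 8 6 12) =[9, 3, 2, 10, 4, 8, 12, 7, 6, 1, 11, 5, 0]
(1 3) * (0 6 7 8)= [6, 3, 2, 1, 4, 5, 7, 8, 0]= (0 6 7 8)(1 3)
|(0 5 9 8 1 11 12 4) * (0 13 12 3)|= 21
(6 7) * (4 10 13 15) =(4 10 13 15)(6 7) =[0, 1, 2, 3, 10, 5, 7, 6, 8, 9, 13, 11, 12, 15, 14, 4]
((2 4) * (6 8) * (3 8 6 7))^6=(8)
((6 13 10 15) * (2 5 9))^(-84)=(15)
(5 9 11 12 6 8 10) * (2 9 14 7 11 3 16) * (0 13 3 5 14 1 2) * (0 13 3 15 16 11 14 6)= (0 3 11 12)(1 2 9 5)(6 8 10)(7 14)(13 15 16)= [3, 2, 9, 11, 4, 1, 8, 14, 10, 5, 6, 12, 0, 15, 7, 16, 13]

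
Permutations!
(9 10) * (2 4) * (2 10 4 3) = (2 3)(4 10 9) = [0, 1, 3, 2, 10, 5, 6, 7, 8, 4, 9]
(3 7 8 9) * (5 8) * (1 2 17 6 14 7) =(1 2 17 6 14 7 5 8 9 3) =[0, 2, 17, 1, 4, 8, 14, 5, 9, 3, 10, 11, 12, 13, 7, 15, 16, 6]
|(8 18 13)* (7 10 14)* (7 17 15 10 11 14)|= 6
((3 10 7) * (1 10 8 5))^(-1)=((1 10 7 3 8 5))^(-1)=(1 5 8 3 7 10)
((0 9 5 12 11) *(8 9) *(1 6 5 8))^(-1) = (0 11 12 5 6 1)(8 9)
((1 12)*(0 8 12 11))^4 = (0 11 1 12 8)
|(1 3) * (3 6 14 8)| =5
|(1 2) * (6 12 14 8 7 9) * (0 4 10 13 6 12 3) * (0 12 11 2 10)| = |(0 4)(1 10 13 6 3 12 14 8 7 9 11 2)| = 12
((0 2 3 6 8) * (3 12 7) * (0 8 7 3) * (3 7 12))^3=(0 6)(2 12)(3 7)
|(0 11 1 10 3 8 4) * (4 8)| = 6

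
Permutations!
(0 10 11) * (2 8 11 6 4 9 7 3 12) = [10, 1, 8, 12, 9, 5, 4, 3, 11, 7, 6, 0, 2] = (0 10 6 4 9 7 3 12 2 8 11)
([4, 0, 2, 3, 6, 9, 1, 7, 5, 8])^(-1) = [1, 6, 2, 3, 0, 8, 4, 7, 9, 5]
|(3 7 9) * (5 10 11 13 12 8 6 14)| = |(3 7 9)(5 10 11 13 12 8 6 14)| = 24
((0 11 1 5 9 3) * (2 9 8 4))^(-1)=((0 11 1 5 8 4 2 9 3))^(-1)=(0 3 9 2 4 8 5 1 11)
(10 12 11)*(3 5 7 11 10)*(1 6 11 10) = (1 6 11 3 5 7 10 12) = [0, 6, 2, 5, 4, 7, 11, 10, 8, 9, 12, 3, 1]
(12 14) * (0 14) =(0 14 12) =[14, 1, 2, 3, 4, 5, 6, 7, 8, 9, 10, 11, 0, 13, 12]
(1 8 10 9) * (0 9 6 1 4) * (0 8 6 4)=(0 9)(1 6)(4 8 10)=[9, 6, 2, 3, 8, 5, 1, 7, 10, 0, 4]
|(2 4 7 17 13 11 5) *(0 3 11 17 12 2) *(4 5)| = |(0 3 11 4 7 12 2 5)(13 17)| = 8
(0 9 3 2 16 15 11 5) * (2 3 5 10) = (0 9 5)(2 16 15 11 10) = [9, 1, 16, 3, 4, 0, 6, 7, 8, 5, 2, 10, 12, 13, 14, 11, 15]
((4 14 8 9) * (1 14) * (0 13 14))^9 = ((0 13 14 8 9 4 1))^9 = (0 14 9 1 13 8 4)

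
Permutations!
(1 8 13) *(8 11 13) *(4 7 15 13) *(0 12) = (0 12)(1 11 4 7 15 13) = [12, 11, 2, 3, 7, 5, 6, 15, 8, 9, 10, 4, 0, 1, 14, 13]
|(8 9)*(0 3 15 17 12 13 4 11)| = 8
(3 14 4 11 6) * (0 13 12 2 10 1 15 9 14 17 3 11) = (0 13 12 2 10 1 15 9 14 4)(3 17)(6 11) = [13, 15, 10, 17, 0, 5, 11, 7, 8, 14, 1, 6, 2, 12, 4, 9, 16, 3]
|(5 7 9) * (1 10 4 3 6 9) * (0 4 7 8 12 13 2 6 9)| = |(0 4 3 9 5 8 12 13 2 6)(1 10 7)| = 30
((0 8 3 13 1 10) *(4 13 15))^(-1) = (0 10 1 13 4 15 3 8) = ((0 8 3 15 4 13 1 10))^(-1)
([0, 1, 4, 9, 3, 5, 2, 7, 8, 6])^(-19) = (2 4 3 9 6)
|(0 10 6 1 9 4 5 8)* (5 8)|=7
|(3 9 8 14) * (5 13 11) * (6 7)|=12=|(3 9 8 14)(5 13 11)(6 7)|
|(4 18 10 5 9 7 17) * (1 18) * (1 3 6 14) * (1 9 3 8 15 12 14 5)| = 24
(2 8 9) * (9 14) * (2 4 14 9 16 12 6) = (2 8 9 4 14 16 12 6) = [0, 1, 8, 3, 14, 5, 2, 7, 9, 4, 10, 11, 6, 13, 16, 15, 12]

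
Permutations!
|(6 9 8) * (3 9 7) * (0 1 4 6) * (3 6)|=|(0 1 4 3 9 8)(6 7)|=6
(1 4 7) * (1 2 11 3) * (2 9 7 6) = (1 4 6 2 11 3)(7 9) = [0, 4, 11, 1, 6, 5, 2, 9, 8, 7, 10, 3]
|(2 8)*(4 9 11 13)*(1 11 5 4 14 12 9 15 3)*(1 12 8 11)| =30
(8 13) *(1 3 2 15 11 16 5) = (1 3 2 15 11 16 5)(8 13) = [0, 3, 15, 2, 4, 1, 6, 7, 13, 9, 10, 16, 12, 8, 14, 11, 5]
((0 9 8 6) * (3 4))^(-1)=(0 6 8 9)(3 4)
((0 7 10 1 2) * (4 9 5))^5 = (10)(4 5 9) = ((0 7 10 1 2)(4 9 5))^5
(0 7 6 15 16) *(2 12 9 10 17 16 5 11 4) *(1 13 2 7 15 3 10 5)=(0 15 1 13 2 12 9 5 11 4 7 6 3 10 17 16)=[15, 13, 12, 10, 7, 11, 3, 6, 8, 5, 17, 4, 9, 2, 14, 1, 0, 16]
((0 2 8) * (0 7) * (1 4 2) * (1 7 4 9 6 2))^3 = (0 7)(1 2)(4 6)(8 9)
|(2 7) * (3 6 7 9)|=5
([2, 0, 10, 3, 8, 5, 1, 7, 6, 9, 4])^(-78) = [1, 6, 0, 3, 10, 5, 8, 7, 4, 9, 2]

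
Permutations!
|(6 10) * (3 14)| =2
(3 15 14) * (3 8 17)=[0, 1, 2, 15, 4, 5, 6, 7, 17, 9, 10, 11, 12, 13, 8, 14, 16, 3]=(3 15 14 8 17)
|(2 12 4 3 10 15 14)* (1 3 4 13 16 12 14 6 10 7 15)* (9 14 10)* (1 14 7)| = |(1 3)(2 10 14)(6 9 7 15)(12 13 16)| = 12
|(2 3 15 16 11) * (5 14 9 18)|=20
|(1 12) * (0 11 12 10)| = 5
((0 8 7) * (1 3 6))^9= (8)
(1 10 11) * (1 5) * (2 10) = [0, 2, 10, 3, 4, 1, 6, 7, 8, 9, 11, 5] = (1 2 10 11 5)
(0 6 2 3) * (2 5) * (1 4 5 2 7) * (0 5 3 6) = (1 4 3 5 7)(2 6) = [0, 4, 6, 5, 3, 7, 2, 1]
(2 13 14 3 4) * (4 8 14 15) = (2 13 15 4)(3 8 14) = [0, 1, 13, 8, 2, 5, 6, 7, 14, 9, 10, 11, 12, 15, 3, 4]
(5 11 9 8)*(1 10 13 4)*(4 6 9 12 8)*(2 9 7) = (1 10 13 6 7 2 9 4)(5 11 12 8) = [0, 10, 9, 3, 1, 11, 7, 2, 5, 4, 13, 12, 8, 6]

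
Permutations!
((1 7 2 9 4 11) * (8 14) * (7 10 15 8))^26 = (1 2 15 4 14)(7 10 9 8 11)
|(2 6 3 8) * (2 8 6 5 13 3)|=5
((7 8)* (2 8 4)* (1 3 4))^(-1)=(1 7 8 2 4 3)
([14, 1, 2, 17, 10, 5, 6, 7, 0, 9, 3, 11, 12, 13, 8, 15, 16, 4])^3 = [0, 1, 2, 10, 17, 5, 6, 7, 8, 9, 4, 11, 12, 13, 14, 15, 16, 3]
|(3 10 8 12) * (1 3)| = 5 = |(1 3 10 8 12)|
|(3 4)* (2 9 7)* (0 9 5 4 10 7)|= |(0 9)(2 5 4 3 10 7)|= 6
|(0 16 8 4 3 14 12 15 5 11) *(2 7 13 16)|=13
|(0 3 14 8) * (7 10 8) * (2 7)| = 7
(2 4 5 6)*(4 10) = (2 10 4 5 6) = [0, 1, 10, 3, 5, 6, 2, 7, 8, 9, 4]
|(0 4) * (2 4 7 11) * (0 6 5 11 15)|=15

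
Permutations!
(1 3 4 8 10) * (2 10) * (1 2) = (1 3 4 8)(2 10) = [0, 3, 10, 4, 8, 5, 6, 7, 1, 9, 2]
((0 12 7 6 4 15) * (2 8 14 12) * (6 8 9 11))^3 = ((0 2 9 11 6 4 15)(7 8 14 12))^3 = (0 11 15 9 4 2 6)(7 12 14 8)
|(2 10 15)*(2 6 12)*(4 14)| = 10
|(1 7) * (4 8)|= |(1 7)(4 8)|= 2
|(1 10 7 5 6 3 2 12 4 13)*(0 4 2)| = 18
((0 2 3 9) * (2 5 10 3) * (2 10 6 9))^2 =(0 6)(2 3 10)(5 9)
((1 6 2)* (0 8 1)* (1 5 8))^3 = ((0 1 6 2)(5 8))^3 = (0 2 6 1)(5 8)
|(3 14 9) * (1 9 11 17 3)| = 4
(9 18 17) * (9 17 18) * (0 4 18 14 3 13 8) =(0 4 18 14 3 13 8) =[4, 1, 2, 13, 18, 5, 6, 7, 0, 9, 10, 11, 12, 8, 3, 15, 16, 17, 14]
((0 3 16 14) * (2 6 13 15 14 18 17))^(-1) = ((0 3 16 18 17 2 6 13 15 14))^(-1) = (0 14 15 13 6 2 17 18 16 3)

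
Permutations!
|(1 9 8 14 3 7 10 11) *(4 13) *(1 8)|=|(1 9)(3 7 10 11 8 14)(4 13)|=6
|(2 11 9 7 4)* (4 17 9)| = 3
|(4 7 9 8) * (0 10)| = |(0 10)(4 7 9 8)| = 4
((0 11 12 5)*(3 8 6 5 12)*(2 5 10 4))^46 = (12)(0 11 3 8 6 10 4 2 5)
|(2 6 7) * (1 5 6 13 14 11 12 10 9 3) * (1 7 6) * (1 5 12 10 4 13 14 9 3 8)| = 6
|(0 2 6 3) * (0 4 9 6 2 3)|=|(0 3 4 9 6)|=5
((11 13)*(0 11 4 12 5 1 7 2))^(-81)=(13)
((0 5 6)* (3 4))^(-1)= (0 6 5)(3 4)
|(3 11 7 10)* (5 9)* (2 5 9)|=|(2 5)(3 11 7 10)|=4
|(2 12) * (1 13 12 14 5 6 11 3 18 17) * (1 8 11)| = 35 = |(1 13 12 2 14 5 6)(3 18 17 8 11)|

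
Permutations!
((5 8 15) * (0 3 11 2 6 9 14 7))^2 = ((0 3 11 2 6 9 14 7)(5 8 15))^2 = (0 11 6 14)(2 9 7 3)(5 15 8)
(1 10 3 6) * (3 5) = (1 10 5 3 6) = [0, 10, 2, 6, 4, 3, 1, 7, 8, 9, 5]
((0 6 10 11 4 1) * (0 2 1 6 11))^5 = (11)(1 2)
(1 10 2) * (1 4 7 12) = [0, 10, 4, 3, 7, 5, 6, 12, 8, 9, 2, 11, 1] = (1 10 2 4 7 12)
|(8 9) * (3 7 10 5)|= 4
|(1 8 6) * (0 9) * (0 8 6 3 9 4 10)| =6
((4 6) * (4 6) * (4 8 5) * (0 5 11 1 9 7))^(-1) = ((0 5 4 8 11 1 9 7))^(-1) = (0 7 9 1 11 8 4 5)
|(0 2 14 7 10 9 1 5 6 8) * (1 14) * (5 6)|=|(0 2 1 6 8)(7 10 9 14)|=20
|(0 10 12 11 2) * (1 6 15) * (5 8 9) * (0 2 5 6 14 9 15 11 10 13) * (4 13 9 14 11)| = 10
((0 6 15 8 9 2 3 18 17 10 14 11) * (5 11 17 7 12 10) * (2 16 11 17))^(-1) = ((0 6 15 8 9 16 11)(2 3 18 7 12 10 14)(5 17))^(-1) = (0 11 16 9 8 15 6)(2 14 10 12 7 18 3)(5 17)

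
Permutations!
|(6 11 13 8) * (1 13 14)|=6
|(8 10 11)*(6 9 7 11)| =6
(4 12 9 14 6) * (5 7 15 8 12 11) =(4 11 5 7 15 8 12 9 14 6) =[0, 1, 2, 3, 11, 7, 4, 15, 12, 14, 10, 5, 9, 13, 6, 8]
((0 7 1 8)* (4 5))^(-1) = (0 8 1 7)(4 5)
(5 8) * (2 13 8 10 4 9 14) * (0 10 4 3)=(0 10 3)(2 13 8 5 4 9 14)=[10, 1, 13, 0, 9, 4, 6, 7, 5, 14, 3, 11, 12, 8, 2]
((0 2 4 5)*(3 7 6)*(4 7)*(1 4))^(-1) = (0 5 4 1 3 6 7 2)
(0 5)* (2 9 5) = (0 2 9 5) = [2, 1, 9, 3, 4, 0, 6, 7, 8, 5]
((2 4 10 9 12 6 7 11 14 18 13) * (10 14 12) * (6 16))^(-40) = ((2 4 14 18 13)(6 7 11 12 16)(9 10))^(-40) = (18)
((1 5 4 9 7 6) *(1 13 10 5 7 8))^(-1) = ((1 7 6 13 10 5 4 9 8))^(-1) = (1 8 9 4 5 10 13 6 7)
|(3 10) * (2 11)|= 2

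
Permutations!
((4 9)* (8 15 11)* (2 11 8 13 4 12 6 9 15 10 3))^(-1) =((2 11 13 4 15 8 10 3)(6 9 12))^(-1) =(2 3 10 8 15 4 13 11)(6 12 9)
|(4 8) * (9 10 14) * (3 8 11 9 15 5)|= 9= |(3 8 4 11 9 10 14 15 5)|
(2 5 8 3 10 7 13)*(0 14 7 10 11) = (0 14 7 13 2 5 8 3 11) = [14, 1, 5, 11, 4, 8, 6, 13, 3, 9, 10, 0, 12, 2, 7]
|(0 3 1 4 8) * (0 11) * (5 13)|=|(0 3 1 4 8 11)(5 13)|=6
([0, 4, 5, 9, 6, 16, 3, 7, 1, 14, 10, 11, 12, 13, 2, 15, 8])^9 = [0, 8, 14, 6, 1, 2, 4, 7, 16, 3, 10, 11, 12, 13, 9, 15, 5]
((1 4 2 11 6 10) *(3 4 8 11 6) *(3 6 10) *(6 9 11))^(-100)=(11)(1 2 3 8 10 4 6)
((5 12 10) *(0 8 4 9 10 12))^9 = ((12)(0 8 4 9 10 5))^9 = (12)(0 9)(4 5)(8 10)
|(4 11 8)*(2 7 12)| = |(2 7 12)(4 11 8)| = 3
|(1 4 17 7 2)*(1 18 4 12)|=10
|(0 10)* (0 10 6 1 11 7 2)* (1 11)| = |(0 6 11 7 2)| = 5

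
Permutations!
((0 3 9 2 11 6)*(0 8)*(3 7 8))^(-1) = (0 8 7)(2 9 3 6 11)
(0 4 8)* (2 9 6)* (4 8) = [8, 1, 9, 3, 4, 5, 2, 7, 0, 6] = (0 8)(2 9 6)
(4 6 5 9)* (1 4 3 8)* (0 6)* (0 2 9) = (0 6 5)(1 4 2 9 3 8) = [6, 4, 9, 8, 2, 0, 5, 7, 1, 3]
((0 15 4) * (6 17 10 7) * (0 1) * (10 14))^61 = (0 15 4 1)(6 17 14 10 7)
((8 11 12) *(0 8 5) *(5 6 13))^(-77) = (13)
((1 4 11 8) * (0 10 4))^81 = ((0 10 4 11 8 1))^81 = (0 11)(1 4)(8 10)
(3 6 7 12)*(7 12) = (3 6 12) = [0, 1, 2, 6, 4, 5, 12, 7, 8, 9, 10, 11, 3]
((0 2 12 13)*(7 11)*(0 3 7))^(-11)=((0 2 12 13 3 7 11))^(-11)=(0 13 11 12 7 2 3)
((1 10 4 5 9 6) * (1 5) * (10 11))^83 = (1 4 10 11)(5 6 9)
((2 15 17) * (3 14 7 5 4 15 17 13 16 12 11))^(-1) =(2 17)(3 11 12 16 13 15 4 5 7 14)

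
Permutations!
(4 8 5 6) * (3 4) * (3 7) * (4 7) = (3 7)(4 8 5 6) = [0, 1, 2, 7, 8, 6, 4, 3, 5]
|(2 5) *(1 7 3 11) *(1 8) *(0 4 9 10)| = |(0 4 9 10)(1 7 3 11 8)(2 5)| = 20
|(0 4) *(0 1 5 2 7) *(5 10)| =|(0 4 1 10 5 2 7)| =7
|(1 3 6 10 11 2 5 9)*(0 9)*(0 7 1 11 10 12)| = 10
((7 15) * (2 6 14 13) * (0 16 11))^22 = (0 16 11)(2 14)(6 13)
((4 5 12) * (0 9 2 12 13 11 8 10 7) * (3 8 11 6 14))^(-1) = (0 7 10 8 3 14 6 13 5 4 12 2 9)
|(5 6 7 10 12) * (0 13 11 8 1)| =5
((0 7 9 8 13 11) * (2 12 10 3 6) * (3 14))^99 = (0 8)(2 14)(3 12)(6 10)(7 13)(9 11)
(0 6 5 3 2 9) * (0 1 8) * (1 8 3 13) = (0 6 5 13 1 3 2 9 8) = [6, 3, 9, 2, 4, 13, 5, 7, 0, 8, 10, 11, 12, 1]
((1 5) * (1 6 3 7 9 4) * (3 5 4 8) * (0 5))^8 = ((0 5 6)(1 4)(3 7 9 8))^8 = (9)(0 6 5)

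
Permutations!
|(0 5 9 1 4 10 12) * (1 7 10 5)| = |(0 1 4 5 9 7 10 12)| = 8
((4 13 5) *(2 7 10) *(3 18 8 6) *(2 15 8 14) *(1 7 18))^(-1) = ((1 7 10 15 8 6 3)(2 18 14)(4 13 5))^(-1) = (1 3 6 8 15 10 7)(2 14 18)(4 5 13)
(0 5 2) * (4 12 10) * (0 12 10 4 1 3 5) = (1 3 5 2 12 4 10) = [0, 3, 12, 5, 10, 2, 6, 7, 8, 9, 1, 11, 4]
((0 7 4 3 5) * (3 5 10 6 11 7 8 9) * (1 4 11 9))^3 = (0 4 8 5 1)(3 9 6 10)(7 11)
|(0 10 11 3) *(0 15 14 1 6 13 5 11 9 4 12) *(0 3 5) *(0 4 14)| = |(0 10 9 14 1 6 13 4 12 3 15)(5 11)| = 22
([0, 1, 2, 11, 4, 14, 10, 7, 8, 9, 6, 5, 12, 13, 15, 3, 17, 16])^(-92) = [0, 1, 2, 14, 4, 3, 6, 7, 8, 9, 10, 15, 12, 13, 11, 5, 16, 17]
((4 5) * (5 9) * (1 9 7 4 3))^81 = (1 9 5 3)(4 7)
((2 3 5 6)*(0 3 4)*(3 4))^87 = (0 4)(2 6 5 3)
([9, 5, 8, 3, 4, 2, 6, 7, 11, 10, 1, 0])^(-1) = [11, 10, 5, 3, 4, 1, 6, 7, 2, 0, 9, 8]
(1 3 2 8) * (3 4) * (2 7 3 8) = [0, 4, 2, 7, 8, 5, 6, 3, 1] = (1 4 8)(3 7)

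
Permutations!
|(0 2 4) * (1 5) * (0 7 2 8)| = |(0 8)(1 5)(2 4 7)| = 6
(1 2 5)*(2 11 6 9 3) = (1 11 6 9 3 2 5) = [0, 11, 5, 2, 4, 1, 9, 7, 8, 3, 10, 6]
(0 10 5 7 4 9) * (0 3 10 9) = [9, 1, 2, 10, 0, 7, 6, 4, 8, 3, 5] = (0 9 3 10 5 7 4)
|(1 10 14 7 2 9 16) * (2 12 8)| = 9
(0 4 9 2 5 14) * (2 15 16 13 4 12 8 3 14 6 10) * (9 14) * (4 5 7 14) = [12, 1, 7, 9, 4, 6, 10, 14, 3, 15, 2, 11, 8, 5, 0, 16, 13] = (0 12 8 3 9 15 16 13 5 6 10 2 7 14)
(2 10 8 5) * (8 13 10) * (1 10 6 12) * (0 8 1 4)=(0 8 5 2 1 10 13 6 12 4)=[8, 10, 1, 3, 0, 2, 12, 7, 5, 9, 13, 11, 4, 6]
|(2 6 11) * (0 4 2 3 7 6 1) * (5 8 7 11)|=4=|(0 4 2 1)(3 11)(5 8 7 6)|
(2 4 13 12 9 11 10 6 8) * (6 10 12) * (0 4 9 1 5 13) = (0 4)(1 5 13 6 8 2 9 11 12) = [4, 5, 9, 3, 0, 13, 8, 7, 2, 11, 10, 12, 1, 6]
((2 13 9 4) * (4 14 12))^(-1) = (2 4 12 14 9 13)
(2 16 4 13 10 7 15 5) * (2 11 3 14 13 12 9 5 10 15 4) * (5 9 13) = (2 16)(3 14 5 11)(4 12 13 15 10 7) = [0, 1, 16, 14, 12, 11, 6, 4, 8, 9, 7, 3, 13, 15, 5, 10, 2]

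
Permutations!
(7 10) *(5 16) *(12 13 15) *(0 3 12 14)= [3, 1, 2, 12, 4, 16, 6, 10, 8, 9, 7, 11, 13, 15, 0, 14, 5]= (0 3 12 13 15 14)(5 16)(7 10)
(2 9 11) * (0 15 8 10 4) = [15, 1, 9, 3, 0, 5, 6, 7, 10, 11, 4, 2, 12, 13, 14, 8] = (0 15 8 10 4)(2 9 11)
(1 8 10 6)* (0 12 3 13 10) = (0 12 3 13 10 6 1 8) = [12, 8, 2, 13, 4, 5, 1, 7, 0, 9, 6, 11, 3, 10]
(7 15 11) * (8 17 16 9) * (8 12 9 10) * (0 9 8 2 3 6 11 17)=[9, 1, 3, 6, 4, 5, 11, 15, 0, 12, 2, 7, 8, 13, 14, 17, 10, 16]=(0 9 12 8)(2 3 6 11 7 15 17 16 10)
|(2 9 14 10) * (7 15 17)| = |(2 9 14 10)(7 15 17)| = 12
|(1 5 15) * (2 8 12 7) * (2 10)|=15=|(1 5 15)(2 8 12 7 10)|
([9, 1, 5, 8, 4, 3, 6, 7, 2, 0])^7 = [9, 1, 8, 5, 4, 2, 6, 7, 3, 0]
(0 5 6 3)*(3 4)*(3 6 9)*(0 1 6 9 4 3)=(0 5 4 9)(1 6 3)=[5, 6, 2, 1, 9, 4, 3, 7, 8, 0]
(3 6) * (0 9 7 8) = [9, 1, 2, 6, 4, 5, 3, 8, 0, 7] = (0 9 7 8)(3 6)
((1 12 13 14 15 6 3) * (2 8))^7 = (15)(2 8)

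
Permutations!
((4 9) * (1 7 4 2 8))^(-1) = (1 8 2 9 4 7)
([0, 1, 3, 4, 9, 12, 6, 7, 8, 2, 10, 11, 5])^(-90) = (12)(2 4)(3 9)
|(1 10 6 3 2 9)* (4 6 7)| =8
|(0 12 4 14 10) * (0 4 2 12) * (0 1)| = 6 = |(0 1)(2 12)(4 14 10)|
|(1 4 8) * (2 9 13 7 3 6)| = |(1 4 8)(2 9 13 7 3 6)| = 6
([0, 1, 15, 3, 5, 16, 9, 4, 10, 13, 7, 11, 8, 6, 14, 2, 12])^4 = (4 8 5 10 16 7 12)(6 9 13)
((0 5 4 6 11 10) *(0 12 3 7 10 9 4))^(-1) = (0 5)(3 12 10 7)(4 9 11 6)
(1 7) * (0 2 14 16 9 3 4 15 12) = (0 2 14 16 9 3 4 15 12)(1 7) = [2, 7, 14, 4, 15, 5, 6, 1, 8, 3, 10, 11, 0, 13, 16, 12, 9]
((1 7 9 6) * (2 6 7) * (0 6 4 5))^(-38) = (9)(0 4 1)(2 6 5)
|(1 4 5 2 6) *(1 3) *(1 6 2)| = 6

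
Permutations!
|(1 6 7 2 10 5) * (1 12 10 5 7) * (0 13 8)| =30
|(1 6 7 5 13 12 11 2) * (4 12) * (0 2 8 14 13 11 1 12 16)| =|(0 2 12 1 6 7 5 11 8 14 13 4 16)| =13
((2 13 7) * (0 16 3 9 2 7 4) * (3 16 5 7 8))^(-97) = (16)(0 7 3 2 4 5 8 9 13)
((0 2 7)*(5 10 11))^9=((0 2 7)(5 10 11))^9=(11)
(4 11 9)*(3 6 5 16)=(3 6 5 16)(4 11 9)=[0, 1, 2, 6, 11, 16, 5, 7, 8, 4, 10, 9, 12, 13, 14, 15, 3]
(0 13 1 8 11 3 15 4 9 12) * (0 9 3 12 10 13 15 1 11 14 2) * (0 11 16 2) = (0 15 4 3 1 8 14)(2 11 12 9 10 13 16) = [15, 8, 11, 1, 3, 5, 6, 7, 14, 10, 13, 12, 9, 16, 0, 4, 2]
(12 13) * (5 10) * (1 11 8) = (1 11 8)(5 10)(12 13) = [0, 11, 2, 3, 4, 10, 6, 7, 1, 9, 5, 8, 13, 12]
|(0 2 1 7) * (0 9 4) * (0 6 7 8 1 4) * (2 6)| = 4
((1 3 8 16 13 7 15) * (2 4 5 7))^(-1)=(1 15 7 5 4 2 13 16 8 3)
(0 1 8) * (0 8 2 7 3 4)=(8)(0 1 2 7 3 4)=[1, 2, 7, 4, 0, 5, 6, 3, 8]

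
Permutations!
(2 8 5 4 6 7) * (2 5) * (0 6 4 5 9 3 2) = (0 6 7 9 3 2 8) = [6, 1, 8, 2, 4, 5, 7, 9, 0, 3]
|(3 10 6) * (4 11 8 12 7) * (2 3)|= 20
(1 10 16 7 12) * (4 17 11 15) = (1 10 16 7 12)(4 17 11 15) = [0, 10, 2, 3, 17, 5, 6, 12, 8, 9, 16, 15, 1, 13, 14, 4, 7, 11]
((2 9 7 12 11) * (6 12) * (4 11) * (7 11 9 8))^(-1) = (2 11 9 4 12 6 7 8)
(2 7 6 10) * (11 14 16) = (2 7 6 10)(11 14 16) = [0, 1, 7, 3, 4, 5, 10, 6, 8, 9, 2, 14, 12, 13, 16, 15, 11]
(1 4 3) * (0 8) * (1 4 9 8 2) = (0 2 1 9 8)(3 4) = [2, 9, 1, 4, 3, 5, 6, 7, 0, 8]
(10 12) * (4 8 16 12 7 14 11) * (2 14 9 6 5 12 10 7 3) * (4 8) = [0, 1, 14, 2, 4, 12, 5, 9, 16, 6, 3, 8, 7, 13, 11, 15, 10] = (2 14 11 8 16 10 3)(5 12 7 9 6)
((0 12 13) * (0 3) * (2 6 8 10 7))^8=((0 12 13 3)(2 6 8 10 7))^8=(13)(2 10 6 7 8)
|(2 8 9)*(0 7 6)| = |(0 7 6)(2 8 9)| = 3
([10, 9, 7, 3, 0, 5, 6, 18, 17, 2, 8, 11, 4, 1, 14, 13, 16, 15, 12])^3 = (0 17 1 7 4 8 13 2 12 10 15 9 18)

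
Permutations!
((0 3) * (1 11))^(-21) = ((0 3)(1 11))^(-21) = (0 3)(1 11)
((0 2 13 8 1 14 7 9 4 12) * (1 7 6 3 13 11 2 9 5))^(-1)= (0 12 4 9)(1 5 7 8 13 3 6 14)(2 11)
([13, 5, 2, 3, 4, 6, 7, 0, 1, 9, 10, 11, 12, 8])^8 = (0 13 8 1 5 6 7)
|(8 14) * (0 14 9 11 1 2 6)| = 8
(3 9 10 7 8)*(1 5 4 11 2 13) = [0, 5, 13, 9, 11, 4, 6, 8, 3, 10, 7, 2, 12, 1] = (1 5 4 11 2 13)(3 9 10 7 8)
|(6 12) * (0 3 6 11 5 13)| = |(0 3 6 12 11 5 13)| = 7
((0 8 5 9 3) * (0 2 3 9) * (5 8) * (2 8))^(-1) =((9)(0 5)(2 3 8))^(-1) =(9)(0 5)(2 8 3)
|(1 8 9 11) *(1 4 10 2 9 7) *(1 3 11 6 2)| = 21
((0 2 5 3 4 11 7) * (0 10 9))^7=(0 10 11 3 2 9 7 4 5)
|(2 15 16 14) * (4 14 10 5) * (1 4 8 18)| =|(1 4 14 2 15 16 10 5 8 18)| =10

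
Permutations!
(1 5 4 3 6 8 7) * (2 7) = (1 5 4 3 6 8 2 7) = [0, 5, 7, 6, 3, 4, 8, 1, 2]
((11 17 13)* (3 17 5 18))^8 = ((3 17 13 11 5 18))^8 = (3 13 5)(11 18 17)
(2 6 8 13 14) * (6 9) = (2 9 6 8 13 14) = [0, 1, 9, 3, 4, 5, 8, 7, 13, 6, 10, 11, 12, 14, 2]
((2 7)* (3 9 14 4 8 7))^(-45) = ((2 3 9 14 4 8 7))^(-45) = (2 4 3 8 9 7 14)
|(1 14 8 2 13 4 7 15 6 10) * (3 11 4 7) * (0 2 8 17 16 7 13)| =|(0 2)(1 14 17 16 7 15 6 10)(3 11 4)| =24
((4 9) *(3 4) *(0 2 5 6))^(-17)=(0 6 5 2)(3 4 9)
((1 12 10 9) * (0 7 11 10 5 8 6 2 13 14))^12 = (0 14 13 2 6 8 5 12 1 9 10 11 7)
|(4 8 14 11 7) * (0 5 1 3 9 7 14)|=|(0 5 1 3 9 7 4 8)(11 14)|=8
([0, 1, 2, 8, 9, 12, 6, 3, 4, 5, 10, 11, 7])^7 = (12)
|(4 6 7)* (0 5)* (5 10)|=3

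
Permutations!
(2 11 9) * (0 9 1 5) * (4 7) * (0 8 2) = (0 9)(1 5 8 2 11)(4 7) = [9, 5, 11, 3, 7, 8, 6, 4, 2, 0, 10, 1]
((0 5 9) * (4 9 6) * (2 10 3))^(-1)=((0 5 6 4 9)(2 10 3))^(-1)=(0 9 4 6 5)(2 3 10)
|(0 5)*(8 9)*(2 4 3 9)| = 10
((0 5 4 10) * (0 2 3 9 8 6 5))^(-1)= ((2 3 9 8 6 5 4 10))^(-1)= (2 10 4 5 6 8 9 3)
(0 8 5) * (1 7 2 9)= (0 8 5)(1 7 2 9)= [8, 7, 9, 3, 4, 0, 6, 2, 5, 1]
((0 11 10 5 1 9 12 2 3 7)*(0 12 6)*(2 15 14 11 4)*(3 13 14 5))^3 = ((0 4 2 13 14 11 10 3 7 12 15 5 1 9 6))^3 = (0 13 10 12 1)(2 11 7 5 6)(3 15 9 4 14)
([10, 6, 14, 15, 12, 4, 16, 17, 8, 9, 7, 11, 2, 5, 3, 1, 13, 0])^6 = (0 7)(1 12 6 2 16 14 13 3 5 15 4)(10 17)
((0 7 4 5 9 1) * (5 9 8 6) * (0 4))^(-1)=(0 7)(1 9 4)(5 6 8)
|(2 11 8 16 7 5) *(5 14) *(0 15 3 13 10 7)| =|(0 15 3 13 10 7 14 5 2 11 8 16)| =12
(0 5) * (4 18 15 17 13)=(0 5)(4 18 15 17 13)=[5, 1, 2, 3, 18, 0, 6, 7, 8, 9, 10, 11, 12, 4, 14, 17, 16, 13, 15]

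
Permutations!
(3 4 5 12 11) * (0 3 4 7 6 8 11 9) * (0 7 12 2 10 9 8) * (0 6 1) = (0 3 12 8 11 4 5 2 10 9 7 1) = [3, 0, 10, 12, 5, 2, 6, 1, 11, 7, 9, 4, 8]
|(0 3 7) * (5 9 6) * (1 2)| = |(0 3 7)(1 2)(5 9 6)| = 6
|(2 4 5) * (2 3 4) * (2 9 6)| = |(2 9 6)(3 4 5)| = 3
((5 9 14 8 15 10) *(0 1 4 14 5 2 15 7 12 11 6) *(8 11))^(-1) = (0 6 11 14 4 1)(2 10 15)(5 9)(7 8 12)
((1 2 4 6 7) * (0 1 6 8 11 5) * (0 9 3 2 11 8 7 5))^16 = ((0 1 11)(2 4 7 6 5 9 3))^16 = (0 1 11)(2 7 5 3 4 6 9)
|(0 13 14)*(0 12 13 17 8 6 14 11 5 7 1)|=|(0 17 8 6 14 12 13 11 5 7 1)|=11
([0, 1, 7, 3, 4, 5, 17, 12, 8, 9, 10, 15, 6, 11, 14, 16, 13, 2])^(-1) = (2 17 6 12 7)(11 13 16 15)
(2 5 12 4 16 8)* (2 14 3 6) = (2 5 12 4 16 8 14 3 6) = [0, 1, 5, 6, 16, 12, 2, 7, 14, 9, 10, 11, 4, 13, 3, 15, 8]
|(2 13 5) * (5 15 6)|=5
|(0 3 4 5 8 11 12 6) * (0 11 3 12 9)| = |(0 12 6 11 9)(3 4 5 8)| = 20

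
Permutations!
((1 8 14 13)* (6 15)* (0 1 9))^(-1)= ((0 1 8 14 13 9)(6 15))^(-1)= (0 9 13 14 8 1)(6 15)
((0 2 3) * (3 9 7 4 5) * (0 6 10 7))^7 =(0 2 9)(3 6 10 7 4 5)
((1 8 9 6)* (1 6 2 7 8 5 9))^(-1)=((1 5 9 2 7 8))^(-1)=(1 8 7 2 9 5)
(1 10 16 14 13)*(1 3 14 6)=(1 10 16 6)(3 14 13)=[0, 10, 2, 14, 4, 5, 1, 7, 8, 9, 16, 11, 12, 3, 13, 15, 6]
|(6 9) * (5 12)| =2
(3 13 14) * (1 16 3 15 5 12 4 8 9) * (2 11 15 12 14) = [0, 16, 11, 13, 8, 14, 6, 7, 9, 1, 10, 15, 4, 2, 12, 5, 3] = (1 16 3 13 2 11 15 5 14 12 4 8 9)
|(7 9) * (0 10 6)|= |(0 10 6)(7 9)|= 6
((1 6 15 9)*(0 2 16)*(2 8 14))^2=(0 14 16 8 2)(1 15)(6 9)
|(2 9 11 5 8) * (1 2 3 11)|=|(1 2 9)(3 11 5 8)|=12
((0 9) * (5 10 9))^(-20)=((0 5 10 9))^(-20)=(10)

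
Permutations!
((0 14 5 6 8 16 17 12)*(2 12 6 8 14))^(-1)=((0 2 12)(5 8 16 17 6 14))^(-1)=(0 12 2)(5 14 6 17 16 8)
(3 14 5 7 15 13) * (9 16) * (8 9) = [0, 1, 2, 14, 4, 7, 6, 15, 9, 16, 10, 11, 12, 3, 5, 13, 8] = (3 14 5 7 15 13)(8 9 16)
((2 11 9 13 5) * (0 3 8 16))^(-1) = ((0 3 8 16)(2 11 9 13 5))^(-1) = (0 16 8 3)(2 5 13 9 11)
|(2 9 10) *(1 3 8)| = |(1 3 8)(2 9 10)| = 3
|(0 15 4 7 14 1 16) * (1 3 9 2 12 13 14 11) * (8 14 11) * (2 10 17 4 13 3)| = |(0 15 13 11 1 16)(2 12 3 9 10 17 4 7 8 14)| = 30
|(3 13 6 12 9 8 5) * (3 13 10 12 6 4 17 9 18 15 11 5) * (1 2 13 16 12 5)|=|(1 2 13 4 17 9 8 3 10 5 16 12 18 15 11)|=15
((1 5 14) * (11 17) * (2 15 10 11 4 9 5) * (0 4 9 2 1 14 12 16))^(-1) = (0 16 12 5 9 17 11 10 15 2 4)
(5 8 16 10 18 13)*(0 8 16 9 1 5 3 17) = (0 8 9 1 5 16 10 18 13 3 17) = [8, 5, 2, 17, 4, 16, 6, 7, 9, 1, 18, 11, 12, 3, 14, 15, 10, 0, 13]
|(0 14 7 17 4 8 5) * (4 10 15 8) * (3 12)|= 8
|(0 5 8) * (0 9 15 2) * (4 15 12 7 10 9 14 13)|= |(0 5 8 14 13 4 15 2)(7 10 9 12)|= 8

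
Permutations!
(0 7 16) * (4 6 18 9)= [7, 1, 2, 3, 6, 5, 18, 16, 8, 4, 10, 11, 12, 13, 14, 15, 0, 17, 9]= (0 7 16)(4 6 18 9)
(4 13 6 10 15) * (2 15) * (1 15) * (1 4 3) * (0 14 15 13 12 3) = (0 14 15)(1 13 6 10 2 4 12 3) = [14, 13, 4, 1, 12, 5, 10, 7, 8, 9, 2, 11, 3, 6, 15, 0]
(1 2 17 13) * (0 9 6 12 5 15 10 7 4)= (0 9 6 12 5 15 10 7 4)(1 2 17 13)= [9, 2, 17, 3, 0, 15, 12, 4, 8, 6, 7, 11, 5, 1, 14, 10, 16, 13]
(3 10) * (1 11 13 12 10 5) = [0, 11, 2, 5, 4, 1, 6, 7, 8, 9, 3, 13, 10, 12] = (1 11 13 12 10 3 5)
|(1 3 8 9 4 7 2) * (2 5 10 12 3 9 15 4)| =|(1 9 2)(3 8 15 4 7 5 10 12)| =24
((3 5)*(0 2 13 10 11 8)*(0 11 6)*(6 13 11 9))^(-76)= (13)(0 11 9)(2 8 6)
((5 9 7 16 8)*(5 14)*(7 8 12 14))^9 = (5 8 16 14 9 7 12)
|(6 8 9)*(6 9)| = 2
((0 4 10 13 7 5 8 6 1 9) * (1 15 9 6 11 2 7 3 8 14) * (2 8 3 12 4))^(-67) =(0 1 2 6 7 15 5 9 14)(4 10 13 12)(8 11)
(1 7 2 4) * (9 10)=[0, 7, 4, 3, 1, 5, 6, 2, 8, 10, 9]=(1 7 2 4)(9 10)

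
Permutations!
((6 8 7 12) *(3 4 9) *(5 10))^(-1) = ((3 4 9)(5 10)(6 8 7 12))^(-1) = (3 9 4)(5 10)(6 12 7 8)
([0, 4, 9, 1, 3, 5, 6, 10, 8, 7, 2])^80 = (10)(1 3 4)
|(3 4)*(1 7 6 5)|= |(1 7 6 5)(3 4)|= 4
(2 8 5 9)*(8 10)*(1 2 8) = (1 2 10)(5 9 8) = [0, 2, 10, 3, 4, 9, 6, 7, 5, 8, 1]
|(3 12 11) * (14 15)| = 6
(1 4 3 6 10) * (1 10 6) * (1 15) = (1 4 3 15) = [0, 4, 2, 15, 3, 5, 6, 7, 8, 9, 10, 11, 12, 13, 14, 1]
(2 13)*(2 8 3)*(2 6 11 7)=[0, 1, 13, 6, 4, 5, 11, 2, 3, 9, 10, 7, 12, 8]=(2 13 8 3 6 11 7)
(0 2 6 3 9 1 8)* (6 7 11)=(0 2 7 11 6 3 9 1 8)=[2, 8, 7, 9, 4, 5, 3, 11, 0, 1, 10, 6]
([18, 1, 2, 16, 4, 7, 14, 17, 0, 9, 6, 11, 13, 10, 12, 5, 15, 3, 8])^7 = [18, 1, 2, 16, 4, 7, 12, 17, 0, 9, 14, 11, 10, 6, 13, 5, 15, 3, 8]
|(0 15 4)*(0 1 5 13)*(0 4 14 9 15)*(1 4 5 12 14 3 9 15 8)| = 14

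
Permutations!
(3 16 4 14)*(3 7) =[0, 1, 2, 16, 14, 5, 6, 3, 8, 9, 10, 11, 12, 13, 7, 15, 4] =(3 16 4 14 7)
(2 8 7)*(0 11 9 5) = (0 11 9 5)(2 8 7) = [11, 1, 8, 3, 4, 0, 6, 2, 7, 5, 10, 9]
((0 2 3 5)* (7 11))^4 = ((0 2 3 5)(7 11))^4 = (11)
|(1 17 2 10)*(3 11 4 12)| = |(1 17 2 10)(3 11 4 12)| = 4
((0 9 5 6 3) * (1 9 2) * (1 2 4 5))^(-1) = (0 3 6 5 4)(1 9)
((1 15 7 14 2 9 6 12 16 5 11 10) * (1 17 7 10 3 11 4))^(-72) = (1 2 4 14 5 7 16 17 12 10 6 15 9)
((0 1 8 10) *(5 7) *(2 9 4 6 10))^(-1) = (0 10 6 4 9 2 8 1)(5 7)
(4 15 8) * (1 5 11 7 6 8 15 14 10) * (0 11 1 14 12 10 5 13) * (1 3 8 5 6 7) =(15)(0 11 1 13)(3 8 4 12 10 14 6 5) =[11, 13, 2, 8, 12, 3, 5, 7, 4, 9, 14, 1, 10, 0, 6, 15]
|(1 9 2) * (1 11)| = 4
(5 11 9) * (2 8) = (2 8)(5 11 9) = [0, 1, 8, 3, 4, 11, 6, 7, 2, 5, 10, 9]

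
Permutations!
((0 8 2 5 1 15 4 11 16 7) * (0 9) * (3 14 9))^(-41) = (0 14 7 11 15 5 8 9 3 16 4 1 2)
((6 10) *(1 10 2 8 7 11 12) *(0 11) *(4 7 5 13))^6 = (0 2)(1 13)(4 10)(5 12)(6 7)(8 11)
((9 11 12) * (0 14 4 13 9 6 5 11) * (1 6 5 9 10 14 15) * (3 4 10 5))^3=(0 6 15 9 1)(3 5)(4 11)(10 14)(12 13)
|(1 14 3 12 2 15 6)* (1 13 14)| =7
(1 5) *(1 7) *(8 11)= [0, 5, 2, 3, 4, 7, 6, 1, 11, 9, 10, 8]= (1 5 7)(8 11)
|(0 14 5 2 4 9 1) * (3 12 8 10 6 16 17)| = 7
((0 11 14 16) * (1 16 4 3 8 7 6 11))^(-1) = ((0 1 16)(3 8 7 6 11 14 4))^(-1) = (0 16 1)(3 4 14 11 6 7 8)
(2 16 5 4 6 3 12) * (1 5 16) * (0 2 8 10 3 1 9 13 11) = (16)(0 2 9 13 11)(1 5 4 6)(3 12 8 10) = [2, 5, 9, 12, 6, 4, 1, 7, 10, 13, 3, 0, 8, 11, 14, 15, 16]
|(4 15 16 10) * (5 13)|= |(4 15 16 10)(5 13)|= 4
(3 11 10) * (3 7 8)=(3 11 10 7 8)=[0, 1, 2, 11, 4, 5, 6, 8, 3, 9, 7, 10]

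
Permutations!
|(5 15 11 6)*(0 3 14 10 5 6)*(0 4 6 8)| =10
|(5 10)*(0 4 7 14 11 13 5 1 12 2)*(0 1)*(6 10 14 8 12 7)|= |(0 4 6 10)(1 7 8 12 2)(5 14 11 13)|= 20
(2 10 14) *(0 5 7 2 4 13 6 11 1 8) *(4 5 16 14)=[16, 8, 10, 3, 13, 7, 11, 2, 0, 9, 4, 1, 12, 6, 5, 15, 14]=(0 16 14 5 7 2 10 4 13 6 11 1 8)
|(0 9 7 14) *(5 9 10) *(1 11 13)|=6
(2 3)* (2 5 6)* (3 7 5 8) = (2 7 5 6)(3 8) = [0, 1, 7, 8, 4, 6, 2, 5, 3]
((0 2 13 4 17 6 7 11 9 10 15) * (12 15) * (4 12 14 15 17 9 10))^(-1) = (0 15 14 10 11 7 6 17 12 13 2)(4 9)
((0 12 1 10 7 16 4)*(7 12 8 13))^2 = (0 13 16)(1 12 10)(4 8 7)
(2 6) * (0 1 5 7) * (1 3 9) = (0 3 9 1 5 7)(2 6) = [3, 5, 6, 9, 4, 7, 2, 0, 8, 1]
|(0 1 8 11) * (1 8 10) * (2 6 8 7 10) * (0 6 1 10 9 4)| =|(0 7 9 4)(1 2)(6 8 11)| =12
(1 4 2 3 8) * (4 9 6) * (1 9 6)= [0, 6, 3, 8, 2, 5, 4, 7, 9, 1]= (1 6 4 2 3 8 9)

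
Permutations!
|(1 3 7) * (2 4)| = |(1 3 7)(2 4)| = 6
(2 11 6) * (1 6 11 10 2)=(11)(1 6)(2 10)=[0, 6, 10, 3, 4, 5, 1, 7, 8, 9, 2, 11]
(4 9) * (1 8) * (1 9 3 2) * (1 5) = [0, 8, 5, 2, 3, 1, 6, 7, 9, 4] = (1 8 9 4 3 2 5)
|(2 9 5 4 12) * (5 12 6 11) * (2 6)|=7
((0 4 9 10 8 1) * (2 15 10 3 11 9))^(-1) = ((0 4 2 15 10 8 1)(3 11 9))^(-1) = (0 1 8 10 15 2 4)(3 9 11)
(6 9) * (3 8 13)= (3 8 13)(6 9)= [0, 1, 2, 8, 4, 5, 9, 7, 13, 6, 10, 11, 12, 3]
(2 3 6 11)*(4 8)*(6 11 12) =(2 3 11)(4 8)(6 12) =[0, 1, 3, 11, 8, 5, 12, 7, 4, 9, 10, 2, 6]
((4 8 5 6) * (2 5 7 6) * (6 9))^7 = ((2 5)(4 8 7 9 6))^7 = (2 5)(4 7 6 8 9)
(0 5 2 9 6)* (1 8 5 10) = (0 10 1 8 5 2 9 6) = [10, 8, 9, 3, 4, 2, 0, 7, 5, 6, 1]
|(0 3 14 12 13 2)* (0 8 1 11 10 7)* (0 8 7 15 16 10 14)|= |(0 3)(1 11 14 12 13 2 7 8)(10 15 16)|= 24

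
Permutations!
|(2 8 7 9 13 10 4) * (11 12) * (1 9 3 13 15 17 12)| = |(1 9 15 17 12 11)(2 8 7 3 13 10 4)| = 42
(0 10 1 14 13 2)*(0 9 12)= (0 10 1 14 13 2 9 12)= [10, 14, 9, 3, 4, 5, 6, 7, 8, 12, 1, 11, 0, 2, 13]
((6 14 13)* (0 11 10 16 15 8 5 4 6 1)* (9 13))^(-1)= (0 1 13 9 14 6 4 5 8 15 16 10 11)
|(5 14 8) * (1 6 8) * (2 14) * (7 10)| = 6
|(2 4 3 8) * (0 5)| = 4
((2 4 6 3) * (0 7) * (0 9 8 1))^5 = (9)(2 4 6 3)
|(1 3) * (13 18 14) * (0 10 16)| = |(0 10 16)(1 3)(13 18 14)| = 6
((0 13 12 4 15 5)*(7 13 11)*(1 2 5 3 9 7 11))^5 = ((0 1 2 5)(3 9 7 13 12 4 15))^5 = (0 1 2 5)(3 4 13 9 15 12 7)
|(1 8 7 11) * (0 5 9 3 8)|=8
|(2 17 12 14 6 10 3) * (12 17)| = 6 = |(17)(2 12 14 6 10 3)|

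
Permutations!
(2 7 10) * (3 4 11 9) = [0, 1, 7, 4, 11, 5, 6, 10, 8, 3, 2, 9] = (2 7 10)(3 4 11 9)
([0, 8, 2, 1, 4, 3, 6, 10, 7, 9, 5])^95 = [0, 3, 2, 5, 4, 10, 6, 8, 1, 9, 7]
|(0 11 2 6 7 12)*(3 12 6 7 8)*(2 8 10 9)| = |(0 11 8 3 12)(2 7 6 10 9)| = 5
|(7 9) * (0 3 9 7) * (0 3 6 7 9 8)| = |(0 6 7 9 3 8)| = 6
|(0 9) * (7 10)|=|(0 9)(7 10)|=2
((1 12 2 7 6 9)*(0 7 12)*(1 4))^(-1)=(0 1 4 9 6 7)(2 12)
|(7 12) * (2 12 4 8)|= |(2 12 7 4 8)|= 5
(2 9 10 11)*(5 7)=(2 9 10 11)(5 7)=[0, 1, 9, 3, 4, 7, 6, 5, 8, 10, 11, 2]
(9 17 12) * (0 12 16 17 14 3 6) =(0 12 9 14 3 6)(16 17) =[12, 1, 2, 6, 4, 5, 0, 7, 8, 14, 10, 11, 9, 13, 3, 15, 17, 16]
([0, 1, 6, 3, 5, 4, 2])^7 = (2 6)(4 5)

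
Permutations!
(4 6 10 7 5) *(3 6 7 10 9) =(10)(3 6 9)(4 7 5) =[0, 1, 2, 6, 7, 4, 9, 5, 8, 3, 10]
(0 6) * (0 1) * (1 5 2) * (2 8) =(0 6 5 8 2 1) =[6, 0, 1, 3, 4, 8, 5, 7, 2]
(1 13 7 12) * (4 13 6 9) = [0, 6, 2, 3, 13, 5, 9, 12, 8, 4, 10, 11, 1, 7] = (1 6 9 4 13 7 12)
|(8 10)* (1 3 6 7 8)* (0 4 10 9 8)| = |(0 4 10 1 3 6 7)(8 9)| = 14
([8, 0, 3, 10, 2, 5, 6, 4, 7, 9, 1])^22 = (0 10 2 7)(1 3 4 8)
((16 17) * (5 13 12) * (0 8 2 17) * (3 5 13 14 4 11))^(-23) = ((0 8 2 17 16)(3 5 14 4 11)(12 13))^(-23) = (0 2 16 8 17)(3 14 11 5 4)(12 13)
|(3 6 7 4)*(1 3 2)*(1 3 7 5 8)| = |(1 7 4 2 3 6 5 8)| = 8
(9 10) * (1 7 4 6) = (1 7 4 6)(9 10) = [0, 7, 2, 3, 6, 5, 1, 4, 8, 10, 9]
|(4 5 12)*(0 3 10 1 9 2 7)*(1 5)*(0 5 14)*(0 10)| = |(0 3)(1 9 2 7 5 12 4)(10 14)| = 14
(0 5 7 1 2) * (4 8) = (0 5 7 1 2)(4 8) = [5, 2, 0, 3, 8, 7, 6, 1, 4]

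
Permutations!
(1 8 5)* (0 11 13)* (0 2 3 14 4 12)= [11, 8, 3, 14, 12, 1, 6, 7, 5, 9, 10, 13, 0, 2, 4]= (0 11 13 2 3 14 4 12)(1 8 5)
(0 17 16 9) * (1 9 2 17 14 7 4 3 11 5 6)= (0 14 7 4 3 11 5 6 1 9)(2 17 16)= [14, 9, 17, 11, 3, 6, 1, 4, 8, 0, 10, 5, 12, 13, 7, 15, 2, 16]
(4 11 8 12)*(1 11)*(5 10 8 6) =[0, 11, 2, 3, 1, 10, 5, 7, 12, 9, 8, 6, 4] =(1 11 6 5 10 8 12 4)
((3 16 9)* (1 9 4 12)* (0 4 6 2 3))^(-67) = ((0 4 12 1 9)(2 3 16 6))^(-67) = (0 1 4 9 12)(2 3 16 6)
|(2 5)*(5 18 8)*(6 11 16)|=12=|(2 18 8 5)(6 11 16)|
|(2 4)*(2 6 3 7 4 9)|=|(2 9)(3 7 4 6)|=4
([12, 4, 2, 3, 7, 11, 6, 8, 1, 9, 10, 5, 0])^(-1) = (0 12)(1 8 7 4)(5 11)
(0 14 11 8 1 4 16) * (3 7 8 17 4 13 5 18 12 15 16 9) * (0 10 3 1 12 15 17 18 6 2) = (0 14 11 18 15 16 10 3 7 8 12 17 4 9 1 13 5 6 2) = [14, 13, 0, 7, 9, 6, 2, 8, 12, 1, 3, 18, 17, 5, 11, 16, 10, 4, 15]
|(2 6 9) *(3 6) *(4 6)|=5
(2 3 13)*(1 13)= (1 13 2 3)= [0, 13, 3, 1, 4, 5, 6, 7, 8, 9, 10, 11, 12, 2]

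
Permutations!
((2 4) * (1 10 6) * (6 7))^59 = (1 6 7 10)(2 4)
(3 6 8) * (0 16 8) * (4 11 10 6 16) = (0 4 11 10 6)(3 16 8) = [4, 1, 2, 16, 11, 5, 0, 7, 3, 9, 6, 10, 12, 13, 14, 15, 8]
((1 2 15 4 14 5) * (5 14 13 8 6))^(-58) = (1 6 13 15)(2 5 8 4)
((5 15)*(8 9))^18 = ((5 15)(8 9))^18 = (15)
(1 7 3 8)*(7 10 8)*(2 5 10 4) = (1 4 2 5 10 8)(3 7) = [0, 4, 5, 7, 2, 10, 6, 3, 1, 9, 8]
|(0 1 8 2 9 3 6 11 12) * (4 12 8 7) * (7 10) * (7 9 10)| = |(0 1 7 4 12)(2 10 9 3 6 11 8)| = 35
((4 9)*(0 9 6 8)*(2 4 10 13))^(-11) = ((0 9 10 13 2 4 6 8))^(-11) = (0 4 10 8 2 9 6 13)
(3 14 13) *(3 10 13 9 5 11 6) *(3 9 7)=(3 14 7)(5 11 6 9)(10 13)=[0, 1, 2, 14, 4, 11, 9, 3, 8, 5, 13, 6, 12, 10, 7]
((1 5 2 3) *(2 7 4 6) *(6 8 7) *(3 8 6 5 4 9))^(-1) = (1 3 9 7 8 2 6 4)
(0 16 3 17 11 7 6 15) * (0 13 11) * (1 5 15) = (0 16 3 17)(1 5 15 13 11 7 6) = [16, 5, 2, 17, 4, 15, 1, 6, 8, 9, 10, 7, 12, 11, 14, 13, 3, 0]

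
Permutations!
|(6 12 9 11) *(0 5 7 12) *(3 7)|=8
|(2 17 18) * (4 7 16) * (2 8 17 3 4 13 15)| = 21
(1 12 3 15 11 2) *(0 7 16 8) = (0 7 16 8)(1 12 3 15 11 2) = [7, 12, 1, 15, 4, 5, 6, 16, 0, 9, 10, 2, 3, 13, 14, 11, 8]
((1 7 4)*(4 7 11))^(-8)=(1 11 4)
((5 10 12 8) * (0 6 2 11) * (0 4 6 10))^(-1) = ((0 10 12 8 5)(2 11 4 6))^(-1) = (0 5 8 12 10)(2 6 4 11)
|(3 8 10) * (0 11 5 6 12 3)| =8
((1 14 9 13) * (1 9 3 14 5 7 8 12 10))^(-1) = (1 10 12 8 7 5)(3 14)(9 13)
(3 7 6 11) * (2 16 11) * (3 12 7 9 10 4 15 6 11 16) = (16)(2 3 9 10 4 15 6)(7 11 12) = [0, 1, 3, 9, 15, 5, 2, 11, 8, 10, 4, 12, 7, 13, 14, 6, 16]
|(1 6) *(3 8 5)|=|(1 6)(3 8 5)|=6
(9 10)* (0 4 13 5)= [4, 1, 2, 3, 13, 0, 6, 7, 8, 10, 9, 11, 12, 5]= (0 4 13 5)(9 10)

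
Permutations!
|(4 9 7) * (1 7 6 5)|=6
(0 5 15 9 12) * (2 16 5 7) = (0 7 2 16 5 15 9 12) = [7, 1, 16, 3, 4, 15, 6, 2, 8, 12, 10, 11, 0, 13, 14, 9, 5]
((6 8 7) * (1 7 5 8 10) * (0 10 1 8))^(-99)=(0 10 8 5)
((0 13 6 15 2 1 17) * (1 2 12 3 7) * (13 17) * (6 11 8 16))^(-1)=((0 17)(1 13 11 8 16 6 15 12 3 7))^(-1)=(0 17)(1 7 3 12 15 6 16 8 11 13)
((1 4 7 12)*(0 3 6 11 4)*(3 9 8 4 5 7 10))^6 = (0 6)(1 3)(4 7)(5 8)(9 11)(10 12)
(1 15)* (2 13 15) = (1 2 13 15) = [0, 2, 13, 3, 4, 5, 6, 7, 8, 9, 10, 11, 12, 15, 14, 1]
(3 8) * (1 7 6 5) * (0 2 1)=(0 2 1 7 6 5)(3 8)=[2, 7, 1, 8, 4, 0, 5, 6, 3]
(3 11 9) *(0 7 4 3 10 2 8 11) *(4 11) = (0 7 11 9 10 2 8 4 3) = [7, 1, 8, 0, 3, 5, 6, 11, 4, 10, 2, 9]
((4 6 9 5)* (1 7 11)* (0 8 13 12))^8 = ((0 8 13 12)(1 7 11)(4 6 9 5))^8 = (13)(1 11 7)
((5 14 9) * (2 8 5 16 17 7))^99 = ((2 8 5 14 9 16 17 7))^99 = (2 14 17 8 9 7 5 16)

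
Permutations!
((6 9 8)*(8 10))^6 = (6 10)(8 9)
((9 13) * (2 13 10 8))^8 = ((2 13 9 10 8))^8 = (2 10 13 8 9)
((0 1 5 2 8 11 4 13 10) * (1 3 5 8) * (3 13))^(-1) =((0 13 10)(1 8 11 4 3 5 2))^(-1) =(0 10 13)(1 2 5 3 4 11 8)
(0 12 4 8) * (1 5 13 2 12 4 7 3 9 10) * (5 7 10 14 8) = [4, 7, 12, 9, 5, 13, 6, 3, 0, 14, 1, 11, 10, 2, 8] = (0 4 5 13 2 12 10 1 7 3 9 14 8)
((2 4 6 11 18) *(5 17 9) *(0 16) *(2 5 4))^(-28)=(18)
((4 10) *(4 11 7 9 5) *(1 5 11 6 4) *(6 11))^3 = (1 5)(4 7)(6 11)(9 10)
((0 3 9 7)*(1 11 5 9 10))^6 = (0 9 11 10)(1 3 7 5)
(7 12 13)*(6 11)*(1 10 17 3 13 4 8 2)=[0, 10, 1, 13, 8, 5, 11, 12, 2, 9, 17, 6, 4, 7, 14, 15, 16, 3]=(1 10 17 3 13 7 12 4 8 2)(6 11)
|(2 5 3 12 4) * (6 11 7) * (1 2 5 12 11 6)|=8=|(1 2 12 4 5 3 11 7)|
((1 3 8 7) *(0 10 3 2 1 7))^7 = ((0 10 3 8)(1 2))^7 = (0 8 3 10)(1 2)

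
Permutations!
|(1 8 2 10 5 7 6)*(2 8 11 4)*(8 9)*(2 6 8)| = 12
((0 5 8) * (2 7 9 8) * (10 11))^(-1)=(0 8 9 7 2 5)(10 11)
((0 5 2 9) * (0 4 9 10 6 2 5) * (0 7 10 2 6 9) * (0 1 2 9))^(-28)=(0 10 7)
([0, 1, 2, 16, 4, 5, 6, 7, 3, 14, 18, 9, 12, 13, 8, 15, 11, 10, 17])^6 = [0, 1, 2, 3, 4, 5, 6, 7, 8, 9, 10, 11, 12, 13, 14, 15, 16, 17, 18]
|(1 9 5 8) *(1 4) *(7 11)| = |(1 9 5 8 4)(7 11)| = 10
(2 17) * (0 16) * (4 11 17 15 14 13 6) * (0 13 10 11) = (0 16 13 6 4)(2 15 14 10 11 17) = [16, 1, 15, 3, 0, 5, 4, 7, 8, 9, 11, 17, 12, 6, 10, 14, 13, 2]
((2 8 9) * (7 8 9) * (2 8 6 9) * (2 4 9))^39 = ((2 4 9 8 7 6))^39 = (2 8)(4 7)(6 9)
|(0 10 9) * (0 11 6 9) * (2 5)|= 6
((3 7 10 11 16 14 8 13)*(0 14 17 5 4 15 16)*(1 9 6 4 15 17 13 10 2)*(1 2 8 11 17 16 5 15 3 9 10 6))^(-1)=((0 14 11)(1 10 17 15 5 3 7 8 6 4 16 13 9))^(-1)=(0 11 14)(1 9 13 16 4 6 8 7 3 5 15 17 10)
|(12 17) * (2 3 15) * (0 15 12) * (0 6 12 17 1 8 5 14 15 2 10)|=12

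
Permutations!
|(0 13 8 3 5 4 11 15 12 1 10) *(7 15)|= 12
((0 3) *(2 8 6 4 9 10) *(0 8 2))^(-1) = ((0 3 8 6 4 9 10))^(-1) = (0 10 9 4 6 8 3)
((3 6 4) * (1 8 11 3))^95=(1 4 6 3 11 8)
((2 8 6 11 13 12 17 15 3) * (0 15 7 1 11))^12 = (17)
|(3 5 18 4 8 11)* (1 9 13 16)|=12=|(1 9 13 16)(3 5 18 4 8 11)|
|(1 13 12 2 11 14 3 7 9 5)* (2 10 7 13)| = 11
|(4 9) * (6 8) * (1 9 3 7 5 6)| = 8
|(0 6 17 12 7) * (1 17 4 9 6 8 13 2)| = 24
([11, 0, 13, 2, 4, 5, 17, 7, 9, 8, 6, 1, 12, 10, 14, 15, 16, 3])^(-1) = [1, 11, 3, 17, 4, 5, 10, 7, 9, 8, 13, 0, 12, 2, 14, 15, 16, 6]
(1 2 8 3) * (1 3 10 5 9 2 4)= (1 4)(2 8 10 5 9)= [0, 4, 8, 3, 1, 9, 6, 7, 10, 2, 5]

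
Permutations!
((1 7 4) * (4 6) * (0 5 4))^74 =(0 4 7)(1 6 5)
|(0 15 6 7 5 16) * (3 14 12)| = |(0 15 6 7 5 16)(3 14 12)| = 6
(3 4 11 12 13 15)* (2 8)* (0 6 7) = (0 6 7)(2 8)(3 4 11 12 13 15) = [6, 1, 8, 4, 11, 5, 7, 0, 2, 9, 10, 12, 13, 15, 14, 3]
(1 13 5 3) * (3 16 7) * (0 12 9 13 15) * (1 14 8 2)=(0 12 9 13 5 16 7 3 14 8 2 1 15)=[12, 15, 1, 14, 4, 16, 6, 3, 2, 13, 10, 11, 9, 5, 8, 0, 7]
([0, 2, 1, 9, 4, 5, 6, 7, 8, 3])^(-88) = [0, 1, 2, 3, 4, 5, 6, 7, 8, 9]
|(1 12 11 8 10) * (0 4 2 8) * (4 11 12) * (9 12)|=10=|(0 11)(1 4 2 8 10)(9 12)|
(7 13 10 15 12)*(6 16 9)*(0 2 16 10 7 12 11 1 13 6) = [2, 13, 16, 3, 4, 5, 10, 6, 8, 0, 15, 1, 12, 7, 14, 11, 9] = (0 2 16 9)(1 13 7 6 10 15 11)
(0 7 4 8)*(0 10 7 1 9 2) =[1, 9, 0, 3, 8, 5, 6, 4, 10, 2, 7] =(0 1 9 2)(4 8 10 7)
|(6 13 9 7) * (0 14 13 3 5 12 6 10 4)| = |(0 14 13 9 7 10 4)(3 5 12 6)| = 28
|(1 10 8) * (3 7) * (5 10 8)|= |(1 8)(3 7)(5 10)|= 2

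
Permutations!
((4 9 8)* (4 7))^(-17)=(4 7 8 9)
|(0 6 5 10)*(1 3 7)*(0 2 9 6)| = 15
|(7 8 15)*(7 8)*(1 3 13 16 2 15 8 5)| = |(1 3 13 16 2 15 5)| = 7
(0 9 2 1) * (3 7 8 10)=[9, 0, 1, 7, 4, 5, 6, 8, 10, 2, 3]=(0 9 2 1)(3 7 8 10)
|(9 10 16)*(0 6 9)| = 5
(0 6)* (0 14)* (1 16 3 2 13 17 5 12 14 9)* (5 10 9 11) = (0 6 11 5 12 14)(1 16 3 2 13 17 10 9) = [6, 16, 13, 2, 4, 12, 11, 7, 8, 1, 9, 5, 14, 17, 0, 15, 3, 10]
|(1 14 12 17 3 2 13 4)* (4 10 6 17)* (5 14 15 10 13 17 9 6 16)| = 24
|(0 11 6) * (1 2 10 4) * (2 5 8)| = 6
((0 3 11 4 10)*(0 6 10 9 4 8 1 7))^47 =(0 7 1 8 11 3)(4 9)(6 10)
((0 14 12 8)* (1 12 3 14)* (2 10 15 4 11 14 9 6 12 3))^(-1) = ((0 1 3 9 6 12 8)(2 10 15 4 11 14))^(-1) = (0 8 12 6 9 3 1)(2 14 11 4 15 10)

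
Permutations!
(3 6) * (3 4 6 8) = [0, 1, 2, 8, 6, 5, 4, 7, 3] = (3 8)(4 6)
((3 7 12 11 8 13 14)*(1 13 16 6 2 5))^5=((1 13 14 3 7 12 11 8 16 6 2 5))^5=(1 12 2 3 16 13 11 5 7 6 14 8)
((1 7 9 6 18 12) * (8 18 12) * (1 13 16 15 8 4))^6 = (1 16 7 15 9 8 6 18 12 4 13)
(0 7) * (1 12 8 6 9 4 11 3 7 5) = [5, 12, 2, 7, 11, 1, 9, 0, 6, 4, 10, 3, 8] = (0 5 1 12 8 6 9 4 11 3 7)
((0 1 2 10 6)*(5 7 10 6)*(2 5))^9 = (0 5 10 6 1 7 2)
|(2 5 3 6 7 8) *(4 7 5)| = 12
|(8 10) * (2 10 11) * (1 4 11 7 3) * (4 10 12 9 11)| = 20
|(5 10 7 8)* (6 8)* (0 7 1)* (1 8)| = |(0 7 6 1)(5 10 8)| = 12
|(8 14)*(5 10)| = 2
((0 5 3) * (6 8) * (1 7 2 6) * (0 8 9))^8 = (0 9 6 2 7 1 8 3 5)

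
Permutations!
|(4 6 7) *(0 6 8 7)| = 6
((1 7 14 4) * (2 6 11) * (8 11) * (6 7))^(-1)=((1 6 8 11 2 7 14 4))^(-1)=(1 4 14 7 2 11 8 6)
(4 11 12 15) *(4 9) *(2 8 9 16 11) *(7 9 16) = (2 8 16 11 12 15 7 9 4) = [0, 1, 8, 3, 2, 5, 6, 9, 16, 4, 10, 12, 15, 13, 14, 7, 11]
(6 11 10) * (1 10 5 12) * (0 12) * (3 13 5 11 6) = (0 12 1 10 3 13 5) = [12, 10, 2, 13, 4, 0, 6, 7, 8, 9, 3, 11, 1, 5]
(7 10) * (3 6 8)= (3 6 8)(7 10)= [0, 1, 2, 6, 4, 5, 8, 10, 3, 9, 7]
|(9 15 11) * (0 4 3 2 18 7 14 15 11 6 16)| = |(0 4 3 2 18 7 14 15 6 16)(9 11)| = 10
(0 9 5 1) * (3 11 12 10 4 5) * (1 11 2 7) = (0 9 3 2 7 1)(4 5 11 12 10) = [9, 0, 7, 2, 5, 11, 6, 1, 8, 3, 4, 12, 10]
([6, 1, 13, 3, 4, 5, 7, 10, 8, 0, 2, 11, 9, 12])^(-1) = (0 9 12 13 2 10 7 6)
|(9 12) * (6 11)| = |(6 11)(9 12)| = 2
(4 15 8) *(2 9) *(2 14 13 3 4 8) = (2 9 14 13 3 4 15) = [0, 1, 9, 4, 15, 5, 6, 7, 8, 14, 10, 11, 12, 3, 13, 2]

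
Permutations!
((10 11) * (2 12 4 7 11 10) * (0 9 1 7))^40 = (12) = ((0 9 1 7 11 2 12 4))^40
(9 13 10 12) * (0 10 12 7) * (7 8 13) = (0 10 8 13 12 9 7) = [10, 1, 2, 3, 4, 5, 6, 0, 13, 7, 8, 11, 9, 12]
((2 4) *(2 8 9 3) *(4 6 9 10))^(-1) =((2 6 9 3)(4 8 10))^(-1) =(2 3 9 6)(4 10 8)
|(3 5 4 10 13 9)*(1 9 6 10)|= |(1 9 3 5 4)(6 10 13)|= 15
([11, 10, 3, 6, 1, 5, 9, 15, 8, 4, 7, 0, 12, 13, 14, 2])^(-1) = (0 11)(1 4 9 6 3 2 15 7 10)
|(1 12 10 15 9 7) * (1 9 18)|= |(1 12 10 15 18)(7 9)|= 10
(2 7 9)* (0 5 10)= (0 5 10)(2 7 9)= [5, 1, 7, 3, 4, 10, 6, 9, 8, 2, 0]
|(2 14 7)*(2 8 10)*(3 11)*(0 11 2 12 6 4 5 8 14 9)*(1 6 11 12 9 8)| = |(0 12 11 3 2 8 10 9)(1 6 4 5)(7 14)| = 8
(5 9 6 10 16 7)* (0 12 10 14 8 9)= (0 12 10 16 7 5)(6 14 8 9)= [12, 1, 2, 3, 4, 0, 14, 5, 9, 6, 16, 11, 10, 13, 8, 15, 7]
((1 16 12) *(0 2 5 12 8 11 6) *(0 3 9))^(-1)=(0 9 3 6 11 8 16 1 12 5 2)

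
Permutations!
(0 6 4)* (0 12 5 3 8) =[6, 1, 2, 8, 12, 3, 4, 7, 0, 9, 10, 11, 5] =(0 6 4 12 5 3 8)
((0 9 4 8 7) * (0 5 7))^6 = ((0 9 4 8)(5 7))^6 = (0 4)(8 9)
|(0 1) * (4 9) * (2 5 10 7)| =4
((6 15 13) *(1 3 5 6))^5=(1 13 15 6 5 3)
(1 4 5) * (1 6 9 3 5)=(1 4)(3 5 6 9)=[0, 4, 2, 5, 1, 6, 9, 7, 8, 3]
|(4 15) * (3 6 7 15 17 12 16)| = |(3 6 7 15 4 17 12 16)| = 8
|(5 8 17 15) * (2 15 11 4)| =7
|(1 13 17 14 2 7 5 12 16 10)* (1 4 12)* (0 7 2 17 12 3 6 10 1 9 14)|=|(0 7 5 9 14 17)(1 13 12 16)(3 6 10 4)|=12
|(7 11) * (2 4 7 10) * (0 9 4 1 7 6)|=20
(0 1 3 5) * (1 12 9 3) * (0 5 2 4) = [12, 1, 4, 2, 0, 5, 6, 7, 8, 3, 10, 11, 9] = (0 12 9 3 2 4)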